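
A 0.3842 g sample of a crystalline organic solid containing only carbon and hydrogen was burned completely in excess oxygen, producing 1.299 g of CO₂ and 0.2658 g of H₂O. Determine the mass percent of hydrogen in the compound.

7.74%

mol C = 1.299 g CO₂ ÷ 44.009 g/mol = 0.029517 mol
mol H = 2 × 0.2658 g H₂O ÷ 18.015 g/mol = 0.029509 mol
mass % H = 0.029745 g ÷ 0.3842 g × 100%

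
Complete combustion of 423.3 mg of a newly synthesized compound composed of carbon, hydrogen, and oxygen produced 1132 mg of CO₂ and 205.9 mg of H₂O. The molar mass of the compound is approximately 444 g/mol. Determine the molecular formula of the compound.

C27H24O6

mol C = 1.132 g CO₂ ÷ 44.009 g/mol = 0.025722 mol
mol H = 2 × 0.2059 g H₂O ÷ 18.015 g/mol = 0.022859 mol
mass O = 0.4233 − (0.30895 + 0.023042) = 0.091311 g → mol O = 0.091311 ÷ 15.999 = 0.0057073 mol
Divide by the smallest (0.0057073 mol): C 4.507, H 4.005, O 1.000
Multiplying each by 2 gives whole numbers: C 9.01, H 8.01, O 2.00
Empirical formula: C9H8O2
Empirical-formula mass = 148.16 g/mol; 444 ÷ 148.16 ≈ 3, so the molecular formula is C27H24O6.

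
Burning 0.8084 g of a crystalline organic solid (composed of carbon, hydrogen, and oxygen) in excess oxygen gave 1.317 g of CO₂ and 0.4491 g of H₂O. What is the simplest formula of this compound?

C6H10O5

mol C = 1.317 g CO₂ ÷ 44.009 g/mol = 0.029926 mol
mol H = 2 × 0.4491 g H₂O ÷ 18.015 g/mol = 0.049858 mol
mass O = 0.8084 − (0.35944 + 0.050257) = 0.39871 g → mol O = 0.39871 ÷ 15.999 = 0.024921 mol
Divide by the smallest (0.024921 mol): C 1.201, H 2.001, O 1.000
Multiplying each by 5 gives whole numbers: C 6.00, H 10.00, O 5.00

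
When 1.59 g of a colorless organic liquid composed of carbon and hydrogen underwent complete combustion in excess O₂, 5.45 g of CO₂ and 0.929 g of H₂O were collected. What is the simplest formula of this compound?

mol C = 5.45 g CO₂ ÷ 44.009 g/mol = 0.1238 mol
mol H = 2 × 0.929 g H₂O ÷ 18.015 g/mol = 0.1031 mol
Divide by the smallest (0.1031 mol): C 1.201, H 1.000
Multiplying each by 5 gives whole numbers: C 6.00, H 5.00

C6H5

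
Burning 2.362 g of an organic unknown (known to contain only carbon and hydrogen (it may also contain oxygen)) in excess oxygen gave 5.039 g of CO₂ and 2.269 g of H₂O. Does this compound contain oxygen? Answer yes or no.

yes

mol C = 5.039 g CO₂ ÷ 44.009 g/mol = 0.11450 mol
mol H = 2 × 2.269 g H₂O ÷ 18.015 g/mol = 0.25190 mol
C and H account for only 1.6292 g of the 2.362 g sample; the remaining 0.73283 g must be oxygen.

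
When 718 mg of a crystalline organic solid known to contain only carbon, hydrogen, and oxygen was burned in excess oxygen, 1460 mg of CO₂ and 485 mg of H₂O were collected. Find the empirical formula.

mol C = 1.46 g CO₂ ÷ 44.009 g/mol = 0.03318 mol
mol H = 2 × 0.485 g H₂O ÷ 18.015 g/mol = 0.05384 mol
mass O = 0.718 − (0.3985 + 0.05427) = 0.2653 g → mol O = 0.2653 ÷ 15.999 = 0.01658 mol
Divide by the smallest (0.01658 mol): C 2.001, H 3.248, O 1.000
Multiplying each by 4 gives whole numbers: C 8.00, H 12.99, O 4.00

C8H13O4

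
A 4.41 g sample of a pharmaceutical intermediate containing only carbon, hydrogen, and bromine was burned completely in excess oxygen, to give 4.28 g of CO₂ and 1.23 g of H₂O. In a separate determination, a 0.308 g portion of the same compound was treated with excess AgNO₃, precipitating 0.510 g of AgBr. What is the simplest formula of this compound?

C5H7Br2

mol C = 4.28 g CO₂ ÷ 44.009 g/mol = 0.09725 mol
mol H = 2 × 1.23 g H₂O ÷ 18.015 g/mol = 0.1366 mol
From the AgBr data: mol Br per gram of compound = (0.510 ÷ 187.772) ÷ 0.308 = 0.008818 mol/g, so in the 4.41 g combustion sample mol Br = 0.03889 mol
Divide by the smallest (0.03889 mol): C 2.501, H 3.511, Br 1.000
Multiplying each by 2 gives whole numbers: C 5.00, H 7.02, Br 2.00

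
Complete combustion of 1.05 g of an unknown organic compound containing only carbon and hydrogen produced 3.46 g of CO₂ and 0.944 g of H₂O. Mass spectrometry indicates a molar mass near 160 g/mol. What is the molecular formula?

mol C = 3.46 g CO₂ ÷ 44.009 g/mol = 0.07862 mol
mol H = 2 × 0.944 g H₂O ÷ 18.015 g/mol = 0.1048 mol
Divide by the smallest (0.07862 mol): C 1.000, H 1.333
Multiplying each by 3 gives whole numbers: C 3.00, H 4.00
Empirical formula: C3H4
Empirical-formula mass = 40.06 g/mol; 160 ÷ 40.06 ≈ 4, so the molecular formula is C12H16.

C12H16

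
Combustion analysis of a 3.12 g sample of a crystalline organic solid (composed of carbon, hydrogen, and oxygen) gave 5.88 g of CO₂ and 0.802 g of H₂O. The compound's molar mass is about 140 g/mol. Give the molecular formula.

mol C = 5.88 g CO₂ ÷ 44.009 g/mol = 0.1336 mol
mol H = 2 × 0.802 g H₂O ÷ 18.015 g/mol = 0.08904 mol
mass O = 3.12 − (1.605 + 0.08975) = 1.425 g → mol O = 1.425 ÷ 15.999 = 0.08910 mol
Divide by the smallest (0.08904 mol): C 1.501, H 1.000, O 1.001
Multiplying each by 2 gives whole numbers: C 3.00, H 2.00, O 2.00
Empirical formula: C3H2O2
Empirical-formula mass = 70.05 g/mol; 140 ÷ 70.05 ≈ 2, so the molecular formula is C6H4O4.

C6H4O4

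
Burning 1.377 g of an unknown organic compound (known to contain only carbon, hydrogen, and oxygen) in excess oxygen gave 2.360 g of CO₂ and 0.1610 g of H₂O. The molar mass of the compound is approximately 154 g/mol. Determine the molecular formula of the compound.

mol C = 2.360 g CO₂ ÷ 44.009 g/mol = 0.053625 mol
mol H = 2 × 0.1610 g H₂O ÷ 18.015 g/mol = 0.017874 mol
mass O = 1.377 − (0.64409 + 0.018017) = 0.71489 g → mol O = 0.71489 ÷ 15.999 = 0.044683 mol
Divide by the smallest (0.017874 mol): C 3.000, H 1.000, O 2.500
Multiplying each by 2 gives whole numbers: C 6.00, H 2.00, O 5.00
Empirical formula: C6H2O5
Empirical-formula mass = 154.08 g/mol; 154 ÷ 154.08 ≈ 1, so the molecular formula is C6H2O5.

C6H2O5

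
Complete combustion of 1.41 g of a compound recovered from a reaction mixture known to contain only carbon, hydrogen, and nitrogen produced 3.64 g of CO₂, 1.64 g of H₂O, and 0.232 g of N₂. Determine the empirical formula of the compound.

C5H11N

mol C = 3.64 g CO₂ ÷ 44.009 g/mol = 0.08271 mol
mol H = 2 × 1.64 g H₂O ÷ 18.015 g/mol = 0.1821 mol
mol N = 2 × 0.232 g N₂ ÷ 28.014 g/mol = 0.01656 mol
Divide by the smallest (0.01656 mol): C 4.994, H 10.993, N 1.000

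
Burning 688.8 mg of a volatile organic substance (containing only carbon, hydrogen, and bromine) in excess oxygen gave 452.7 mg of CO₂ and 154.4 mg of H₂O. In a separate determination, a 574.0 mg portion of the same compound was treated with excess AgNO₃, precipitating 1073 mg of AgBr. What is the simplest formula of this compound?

C3H5Br2

mol C = 0.4527 g CO₂ ÷ 44.009 g/mol = 0.010287 mol
mol H = 2 × 0.1544 g H₂O ÷ 18.015 g/mol = 0.017141 mol
From the AgBr data: mol Br per gram of compound = (1.073 ÷ 187.772) ÷ 0.5740 = 0.0099554 mol/g, so in the 0.6888 g combustion sample mol Br = 0.0068573 mol
Divide by the smallest (0.0068573 mol): C 1.500, H 2.500, Br 1.000
Multiplying each by 2 gives whole numbers: C 3.00, H 5.00, Br 2.00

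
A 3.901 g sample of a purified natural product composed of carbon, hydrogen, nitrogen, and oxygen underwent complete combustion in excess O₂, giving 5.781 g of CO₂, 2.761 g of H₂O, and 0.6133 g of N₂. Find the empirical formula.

C3H7NO2

mol C = 5.781 g CO₂ ÷ 44.009 g/mol = 0.13136 mol
mol H = 2 × 2.761 g H₂O ÷ 18.015 g/mol = 0.30652 mol
mol N = 2 × 0.6133 g N₂ ÷ 28.014 g/mol = 0.043785 mol
mass O = 3.901 − (1.5778 + 0.30897 + 0.61330) = 1.4010 g → mol O = 1.4010 ÷ 15.999 = 0.087566 mol
Divide by the smallest (0.043785 mol): C 3.000, H 7.001, N 1.000, O 2.000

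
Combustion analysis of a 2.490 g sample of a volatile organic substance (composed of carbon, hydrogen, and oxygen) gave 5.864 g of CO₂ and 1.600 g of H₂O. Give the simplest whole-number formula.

mol C = 5.864 g CO₂ ÷ 44.009 g/mol = 0.13325 mol
mol H = 2 × 1.600 g H₂O ÷ 18.015 g/mol = 0.17763 mol
mass O = 2.490 − (1.6004 + 0.17905) = 0.71054 g → mol O = 0.71054 ÷ 15.999 = 0.044411 mol
Divide by the smallest (0.044411 mol): C 3.000, H 4.000, O 1.000

C3H4O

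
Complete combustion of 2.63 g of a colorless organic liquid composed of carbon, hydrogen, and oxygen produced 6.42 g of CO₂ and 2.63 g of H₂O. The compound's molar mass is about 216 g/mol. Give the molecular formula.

C12H24O3

mol C = 6.42 g CO₂ ÷ 44.009 g/mol = 0.1459 mol
mol H = 2 × 2.63 g H₂O ÷ 18.015 g/mol = 0.2920 mol
mass O = 2.63 − (1.752 + 0.2943) = 0.5835 g → mol O = 0.5835 ÷ 15.999 = 0.03647 mol
Divide by the smallest (0.03647 mol): C 4.000, H 8.005, O 1.000
Empirical formula: C4H8O
Empirical-formula mass = 72.11 g/mol; 216 ÷ 72.11 ≈ 3, so the molecular formula is C12H24O3.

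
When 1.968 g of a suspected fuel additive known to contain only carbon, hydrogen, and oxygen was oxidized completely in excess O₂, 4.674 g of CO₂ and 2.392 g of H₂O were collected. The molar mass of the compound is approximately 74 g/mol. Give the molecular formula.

mol C = 4.674 g CO₂ ÷ 44.009 g/mol = 0.10621 mol
mol H = 2 × 2.392 g H₂O ÷ 18.015 g/mol = 0.26556 mol
mass O = 1.968 − (1.2756 + 0.26768) = 0.42468 g → mol O = 0.42468 ÷ 15.999 = 0.026544 mol
Divide by the smallest (0.026544 mol): C 4.001, H 10.004, O 1.000
Empirical formula: C4H10O
Empirical-formula mass = 74.12 g/mol; 74 ÷ 74.12 ≈ 1, so the molecular formula is C4H10O.

C4H10O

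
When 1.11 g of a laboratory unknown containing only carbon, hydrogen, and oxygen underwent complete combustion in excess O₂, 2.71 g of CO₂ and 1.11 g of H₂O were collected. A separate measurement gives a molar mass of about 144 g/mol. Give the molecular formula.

mol C = 2.71 g CO₂ ÷ 44.009 g/mol = 0.06158 mol
mol H = 2 × 1.11 g H₂O ÷ 18.015 g/mol = 0.1232 mol
mass O = 1.11 − (0.7396 + 0.1242) = 0.2462 g → mol O = 0.2462 ÷ 15.999 = 0.01539 mol
Divide by the smallest (0.01539 mol): C 4.002, H 8.009, O 1.000
Empirical formula: C4H8O
Empirical-formula mass = 72.11 g/mol; 144 ÷ 72.11 ≈ 2, so the molecular formula is C8H16O2.

C8H16O2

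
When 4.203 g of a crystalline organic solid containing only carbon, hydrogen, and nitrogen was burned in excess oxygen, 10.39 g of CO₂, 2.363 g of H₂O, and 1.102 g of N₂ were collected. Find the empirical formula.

C9H10N3

mol C = 10.39 g CO₂ ÷ 44.009 g/mol = 0.23609 mol
mol H = 2 × 2.363 g H₂O ÷ 18.015 g/mol = 0.26234 mol
mol N = 2 × 1.102 g N₂ ÷ 28.014 g/mol = 0.078675 mol
Divide by the smallest (0.078675 mol): C 3.001, H 3.334, N 1.000
Multiplying each by 3 gives whole numbers: C 9.00, H 10.00, N 3.00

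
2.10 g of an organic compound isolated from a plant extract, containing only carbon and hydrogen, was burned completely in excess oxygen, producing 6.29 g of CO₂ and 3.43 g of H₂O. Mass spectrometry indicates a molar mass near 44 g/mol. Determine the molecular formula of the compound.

C3H8

mol C = 6.29 g CO₂ ÷ 44.009 g/mol = 0.1429 mol
mol H = 2 × 3.43 g H₂O ÷ 18.015 g/mol = 0.3808 mol
Divide by the smallest (0.1429 mol): C 1.000, H 2.664
Multiplying each by 3 gives whole numbers: C 3.00, H 7.99
Empirical formula: C3H8
Empirical-formula mass = 44.10 g/mol; 44 ÷ 44.10 ≈ 1, so the molecular formula is C3H8.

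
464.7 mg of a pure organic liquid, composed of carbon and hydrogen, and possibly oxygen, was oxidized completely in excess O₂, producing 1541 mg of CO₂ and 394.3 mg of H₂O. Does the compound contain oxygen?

no

mol C = 1.541 g CO₂ ÷ 44.009 g/mol = 0.035016 mol
mol H = 2 × 0.3943 g H₂O ÷ 18.015 g/mol = 0.043775 mol
C and H together account for 0.46470 g — essentially the entire 0.4647 g sample — so the compound contains no oxygen.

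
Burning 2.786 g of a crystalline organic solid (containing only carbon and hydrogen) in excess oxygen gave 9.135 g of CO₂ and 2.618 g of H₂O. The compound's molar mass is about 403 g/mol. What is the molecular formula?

C30H42

mol C = 9.135 g CO₂ ÷ 44.009 g/mol = 0.20757 mol
mol H = 2 × 2.618 g H₂O ÷ 18.015 g/mol = 0.29065 mol
Divide by the smallest (0.20757 mol): C 1.000, H 1.400
Multiplying each by 5 gives whole numbers: C 5.00, H 7.00
Empirical formula: C5H7
Empirical-formula mass = 67.11 g/mol; 403 ÷ 67.11 ≈ 6, so the molecular formula is C30H42.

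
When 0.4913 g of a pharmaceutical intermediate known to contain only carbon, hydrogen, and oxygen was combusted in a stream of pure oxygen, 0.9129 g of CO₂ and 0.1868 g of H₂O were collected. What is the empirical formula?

C3H3O2

mol C = 0.9129 g CO₂ ÷ 44.009 g/mol = 0.020743 mol
mol H = 2 × 0.1868 g H₂O ÷ 18.015 g/mol = 0.020738 mol
mass O = 0.4913 − (0.24915 + 0.020904) = 0.22125 g → mol O = 0.22125 ÷ 15.999 = 0.013829 mol
Divide by the smallest (0.013829 mol): C 1.500, H 1.500, O 1.000
Multiplying each by 2 gives whole numbers: C 3.00, H 3.00, O 2.00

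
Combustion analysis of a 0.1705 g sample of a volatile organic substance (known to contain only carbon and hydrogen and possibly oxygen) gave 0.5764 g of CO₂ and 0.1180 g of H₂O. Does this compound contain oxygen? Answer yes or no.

mol C = 0.5764 g CO₂ ÷ 44.009 g/mol = 0.013097 mol
mol H = 2 × 0.1180 g H₂O ÷ 18.015 g/mol = 0.013100 mol
C and H together account for 0.17052 g — essentially the entire 0.1705 g sample — so the compound contains no oxygen.

no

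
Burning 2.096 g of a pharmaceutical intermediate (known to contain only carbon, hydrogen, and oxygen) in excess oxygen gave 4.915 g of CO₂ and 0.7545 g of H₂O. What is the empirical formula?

C8H6O3

mol C = 4.915 g CO₂ ÷ 44.009 g/mol = 0.11168 mol
mol H = 2 × 0.7545 g H₂O ÷ 18.015 g/mol = 0.083764 mol
mass O = 2.096 − (1.3414 + 0.084434) = 0.67016 g → mol O = 0.67016 ÷ 15.999 = 0.041887 mol
Divide by the smallest (0.041887 mol): C 2.666, H 2.000, O 1.000
Multiplying each by 3 gives whole numbers: C 8.00, H 6.00, O 3.00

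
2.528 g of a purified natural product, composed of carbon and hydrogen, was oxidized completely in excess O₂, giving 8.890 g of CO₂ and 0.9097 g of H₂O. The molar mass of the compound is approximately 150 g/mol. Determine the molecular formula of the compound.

C12H6

mol C = 8.890 g CO₂ ÷ 44.009 g/mol = 0.20200 mol
mol H = 2 × 0.9097 g H₂O ÷ 18.015 g/mol = 0.10099 mol
Divide by the smallest (0.10099 mol): C 2.000, H 1.000
Empirical formula: C2H
Empirical-formula mass = 25.03 g/mol; 150 ÷ 25.03 ≈ 6, so the molecular formula is C12H6.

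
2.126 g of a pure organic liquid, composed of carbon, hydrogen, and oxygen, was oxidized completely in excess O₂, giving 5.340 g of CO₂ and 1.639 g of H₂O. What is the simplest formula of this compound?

C4H6O

mol C = 5.340 g CO₂ ÷ 44.009 g/mol = 0.12134 mol
mol H = 2 × 1.639 g H₂O ÷ 18.015 g/mol = 0.18196 mol
mass O = 2.126 − (1.4574 + 0.18342) = 0.48518 g → mol O = 0.48518 ÷ 15.999 = 0.030326 mol
Divide by the smallest (0.030326 mol): C 4.001, H 6.000, O 1.000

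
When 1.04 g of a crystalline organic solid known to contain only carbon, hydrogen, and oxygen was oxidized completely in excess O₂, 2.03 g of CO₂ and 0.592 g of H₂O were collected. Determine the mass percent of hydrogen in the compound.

mol C = 2.03 g CO₂ ÷ 44.009 g/mol = 0.04613 mol
mol H = 2 × 0.592 g H₂O ÷ 18.015 g/mol = 0.06572 mol
mass O = 1.04 − (0.5540 + 0.06625) = 0.4197 g → mol O = 0.4197 ÷ 15.999 = 0.02623 mol
mass % H = 0.06625 g ÷ 1.04 g × 100%

6.4%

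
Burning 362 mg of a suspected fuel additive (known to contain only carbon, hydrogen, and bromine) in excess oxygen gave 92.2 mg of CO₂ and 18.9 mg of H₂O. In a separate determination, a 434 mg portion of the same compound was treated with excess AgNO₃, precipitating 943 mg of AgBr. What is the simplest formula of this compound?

CHBr2

mol C = 0.0922 g CO₂ ÷ 44.009 g/mol = 0.002095 mol
mol H = 2 × 0.0189 g H₂O ÷ 18.015 g/mol = 0.002098 mol
From the AgBr data: mol Br per gram of compound = (0.943 ÷ 187.772) ÷ 0.434 = 0.01157 mol/g, so in the 0.362 g combustion sample mol Br = 0.004189 mol
Divide by the smallest (0.002095 mol): C 1.000, H 1.002, Br 1.999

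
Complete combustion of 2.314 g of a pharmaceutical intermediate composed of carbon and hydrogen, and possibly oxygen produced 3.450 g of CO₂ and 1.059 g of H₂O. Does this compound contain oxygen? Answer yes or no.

yes

mol C = 3.450 g CO₂ ÷ 44.009 g/mol = 0.078393 mol
mol H = 2 × 1.059 g H₂O ÷ 18.015 g/mol = 0.11757 mol
C and H account for only 1.0601 g of the 2.314 g sample; the remaining 1.2539 g must be oxygen.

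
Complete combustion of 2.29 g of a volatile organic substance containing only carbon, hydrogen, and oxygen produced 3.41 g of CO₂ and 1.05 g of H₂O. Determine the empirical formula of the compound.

mol C = 3.41 g CO₂ ÷ 44.009 g/mol = 0.07748 mol
mol H = 2 × 1.05 g H₂O ÷ 18.015 g/mol = 0.1166 mol
mass O = 2.29 − (0.9307 + 0.1175) = 1.242 g → mol O = 1.242 ÷ 15.999 = 0.07762 mol
Divide by the smallest (0.07748 mol): C 1.000, H 1.504, O 1.002
Multiplying each by 2 gives whole numbers: C 2.00, H 3.01, O 2.00

C2H3O2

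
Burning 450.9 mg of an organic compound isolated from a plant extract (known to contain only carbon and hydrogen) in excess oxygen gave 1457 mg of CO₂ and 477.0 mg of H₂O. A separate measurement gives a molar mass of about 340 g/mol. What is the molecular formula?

mol C = 1.457 g CO₂ ÷ 44.009 g/mol = 0.033107 mol
mol H = 2 × 0.4770 g H₂O ÷ 18.015 g/mol = 0.052956 mol
Divide by the smallest (0.033107 mol): C 1.000, H 1.600
Multiplying each by 5 gives whole numbers: C 5.00, H 8.00
Empirical formula: C5H8
Empirical-formula mass = 68.12 g/mol; 340 ÷ 68.12 ≈ 5, so the molecular formula is C25H40.

C25H40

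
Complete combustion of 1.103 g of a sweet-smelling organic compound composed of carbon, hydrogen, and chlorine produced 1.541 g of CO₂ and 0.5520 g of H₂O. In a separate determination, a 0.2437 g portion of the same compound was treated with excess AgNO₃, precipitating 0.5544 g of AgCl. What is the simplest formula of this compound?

C4H7Cl2

mol C = 1.541 g CO₂ ÷ 44.009 g/mol = 0.035016 mol
mol H = 2 × 0.5520 g H₂O ÷ 18.015 g/mol = 0.061282 mol
From the AgCl data: mol Cl per gram of compound = (0.5544 ÷ 143.318) ÷ 0.2437 = 0.015873 mol/g, so in the 1.103 g combustion sample mol Cl = 0.017508 mol
Divide by the smallest (0.017508 mol): C 2.000, H 3.500, Cl 1.000
Multiplying each by 2 gives whole numbers: C 4.00, H 7.00, Cl 2.00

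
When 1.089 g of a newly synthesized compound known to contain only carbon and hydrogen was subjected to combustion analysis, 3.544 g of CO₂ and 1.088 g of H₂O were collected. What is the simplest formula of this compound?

mol C = 3.544 g CO₂ ÷ 44.009 g/mol = 0.080529 mol
mol H = 2 × 1.088 g H₂O ÷ 18.015 g/mol = 0.12079 mol
Divide by the smallest (0.080529 mol): C 1.000, H 1.500
Multiplying each by 2 gives whole numbers: C 2.00, H 3.00

C2H3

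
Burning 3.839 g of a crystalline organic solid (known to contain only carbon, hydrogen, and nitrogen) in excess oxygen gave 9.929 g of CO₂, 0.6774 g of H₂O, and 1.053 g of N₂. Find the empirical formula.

mol C = 9.929 g CO₂ ÷ 44.009 g/mol = 0.22561 mol
mol H = 2 × 0.6774 g H₂O ÷ 18.015 g/mol = 0.075204 mol
mol N = 2 × 1.053 g N₂ ÷ 28.014 g/mol = 0.075177 mol
Divide by the smallest (0.075177 mol): C 3.001, H 1.000, N 1.000

C3HN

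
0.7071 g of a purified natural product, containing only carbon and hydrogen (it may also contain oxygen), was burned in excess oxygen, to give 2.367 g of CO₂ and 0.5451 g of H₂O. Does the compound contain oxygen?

mol C = 2.367 g CO₂ ÷ 44.009 g/mol = 0.053784 mol
mol H = 2 × 0.5451 g H₂O ÷ 18.015 g/mol = 0.060516 mol
C and H together account for 0.70701 g — essentially the entire 0.7071 g sample — so the compound contains no oxygen.

no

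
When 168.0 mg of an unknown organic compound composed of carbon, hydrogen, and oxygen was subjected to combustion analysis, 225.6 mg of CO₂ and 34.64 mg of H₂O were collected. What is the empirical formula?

C4H3O5

mol C = 0.2256 g CO₂ ÷ 44.009 g/mol = 0.0051262 mol
mol H = 2 × 0.03464 g H₂O ÷ 18.015 g/mol = 0.0038457 mol
mass O = 0.1680 − (0.061571 + 0.0038764) = 0.10255 g → mol O = 0.10255 ÷ 15.999 = 0.0064099 mol
Divide by the smallest (0.0038457 mol): C 1.333, H 1.000, O 1.667
Multiplying each by 3 gives whole numbers: C 4.00, H 3.00, O 5.00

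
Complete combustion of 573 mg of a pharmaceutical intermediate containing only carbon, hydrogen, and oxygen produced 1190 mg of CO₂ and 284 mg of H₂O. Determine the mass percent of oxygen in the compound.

37.8%

mol C = 1.19 g CO₂ ÷ 44.009 g/mol = 0.02704 mol
mol H = 2 × 0.284 g H₂O ÷ 18.015 g/mol = 0.03153 mol
mass O = 0.573 − (0.3248 + 0.03178) = 0.2164 g → mol O = 0.2164 ÷ 15.999 = 0.01353 mol
mass % O = 0.2164 g ÷ 0.573 g × 100%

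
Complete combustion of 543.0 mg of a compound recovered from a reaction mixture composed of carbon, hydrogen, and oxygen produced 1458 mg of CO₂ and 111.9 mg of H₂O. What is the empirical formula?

mol C = 1.458 g CO₂ ÷ 44.009 g/mol = 0.033130 mol
mol H = 2 × 0.1119 g H₂O ÷ 18.015 g/mol = 0.012423 mol
mass O = 0.5430 − (0.39792 + 0.012522) = 0.13256 g → mol O = 0.13256 ÷ 15.999 = 0.0082854 mol
Divide by the smallest (0.0082854 mol): C 3.999, H 1.499, O 1.000
Multiplying each by 2 gives whole numbers: C 8.00, H 3.00, O 2.00

C8H3O2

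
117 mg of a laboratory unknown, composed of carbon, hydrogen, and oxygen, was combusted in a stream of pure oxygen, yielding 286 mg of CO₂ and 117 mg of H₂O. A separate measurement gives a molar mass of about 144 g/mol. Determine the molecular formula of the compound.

C8H16O2

mol C = 0.286 g CO₂ ÷ 44.009 g/mol = 0.006499 mol
mol H = 2 × 0.117 g H₂O ÷ 18.015 g/mol = 0.01299 mol
mass O = 0.117 − (0.07806 + 0.01309) = 0.02585 g → mol O = 0.02585 ÷ 15.999 = 0.001616 mol
Divide by the smallest (0.001616 mol): C 4.022, H 8.039, O 1.000
Empirical formula: C4H8O
Empirical-formula mass = 72.11 g/mol; 144 ÷ 72.11 ≈ 2, so the molecular formula is C8H16O2.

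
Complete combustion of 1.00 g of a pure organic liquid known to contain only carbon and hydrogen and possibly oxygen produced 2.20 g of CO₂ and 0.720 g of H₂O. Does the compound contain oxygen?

yes

mol C = 2.20 g CO₂ ÷ 44.009 g/mol = 0.04999 mol
mol H = 2 × 0.720 g H₂O ÷ 18.015 g/mol = 0.07993 mol
C and H account for only 0.6810 g of the 1.00 g sample; the remaining 0.3190 g must be oxygen.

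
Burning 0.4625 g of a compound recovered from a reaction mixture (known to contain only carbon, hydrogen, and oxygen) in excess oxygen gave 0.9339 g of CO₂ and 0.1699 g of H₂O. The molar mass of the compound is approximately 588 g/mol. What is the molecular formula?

mol C = 0.9339 g CO₂ ÷ 44.009 g/mol = 0.021221 mol
mol H = 2 × 0.1699 g H₂O ÷ 18.015 g/mol = 0.018862 mol
mass O = 0.4625 − (0.25488 + 0.019013) = 0.18861 g → mol O = 0.18861 ÷ 15.999 = 0.011789 mol
Divide by the smallest (0.011789 mol): C 1.800, H 1.600, O 1.000
Multiplying each by 5 gives whole numbers: C 9.00, H 8.00, O 5.00
Empirical formula: C9H8O5
Empirical-formula mass = 196.16 g/mol; 588 ÷ 196.16 ≈ 3, so the molecular formula is C27H24O15.

C27H24O15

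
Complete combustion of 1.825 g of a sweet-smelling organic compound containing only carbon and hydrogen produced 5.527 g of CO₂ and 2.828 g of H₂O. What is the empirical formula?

C2H5

mol C = 5.527 g CO₂ ÷ 44.009 g/mol = 0.12559 mol
mol H = 2 × 2.828 g H₂O ÷ 18.015 g/mol = 0.31396 mol
Divide by the smallest (0.12559 mol): C 1.000, H 2.500
Multiplying each by 2 gives whole numbers: C 2.00, H 5.00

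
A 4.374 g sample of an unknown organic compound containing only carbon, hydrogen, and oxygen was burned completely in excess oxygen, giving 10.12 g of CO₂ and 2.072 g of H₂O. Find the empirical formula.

C8H8O3

mol C = 10.12 g CO₂ ÷ 44.009 g/mol = 0.22995 mol
mol H = 2 × 2.072 g H₂O ÷ 18.015 g/mol = 0.23003 mol
mass O = 4.374 − (2.7620 + 0.23187) = 1.3802 g → mol O = 1.3802 ÷ 15.999 = 0.086266 mol
Divide by the smallest (0.086266 mol): C 2.666, H 2.667, O 1.000
Multiplying each by 3 gives whole numbers: C 8.00, H 8.00, O 3.00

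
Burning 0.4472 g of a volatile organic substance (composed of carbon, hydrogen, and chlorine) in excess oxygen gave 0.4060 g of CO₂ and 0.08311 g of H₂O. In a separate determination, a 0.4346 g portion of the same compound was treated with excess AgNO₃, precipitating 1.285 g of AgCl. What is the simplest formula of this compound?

mol C = 0.4060 g CO₂ ÷ 44.009 g/mol = 0.0092254 mol
mol H = 2 × 0.08311 g H₂O ÷ 18.015 g/mol = 0.0092268 mol
From the AgCl data: mol Cl per gram of compound = (1.285 ÷ 143.318) ÷ 0.4346 = 0.020631 mol/g, so in the 0.4472 g combustion sample mol Cl = 0.0092260 mol
Divide by the smallest (0.0092254 mol): C 1.000, H 1.000, Cl 1.000

CHCl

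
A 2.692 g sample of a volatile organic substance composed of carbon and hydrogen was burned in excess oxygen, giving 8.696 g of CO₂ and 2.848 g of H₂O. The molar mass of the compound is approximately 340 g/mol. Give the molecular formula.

C25H40

mol C = 8.696 g CO₂ ÷ 44.009 g/mol = 0.19760 mol
mol H = 2 × 2.848 g H₂O ÷ 18.015 g/mol = 0.31618 mol
Divide by the smallest (0.19760 mol): C 1.000, H 1.600
Multiplying each by 5 gives whole numbers: C 5.00, H 8.00
Empirical formula: C5H8
Empirical-formula mass = 68.12 g/mol; 340 ÷ 68.12 ≈ 5, so the molecular formula is C25H40.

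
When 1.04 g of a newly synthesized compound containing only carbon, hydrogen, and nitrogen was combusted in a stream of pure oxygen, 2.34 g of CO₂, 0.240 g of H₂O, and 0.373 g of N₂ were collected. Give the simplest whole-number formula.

C2HN

mol C = 2.34 g CO₂ ÷ 44.009 g/mol = 0.05317 mol
mol H = 2 × 0.240 g H₂O ÷ 18.015 g/mol = 0.02664 mol
mol N = 2 × 0.373 g N₂ ÷ 28.014 g/mol = 0.02663 mol
Divide by the smallest (0.02663 mol): C 1.997, H 1.001, N 1.000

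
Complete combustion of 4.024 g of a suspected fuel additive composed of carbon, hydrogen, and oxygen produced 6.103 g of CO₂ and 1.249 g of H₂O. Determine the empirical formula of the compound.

mol C = 6.103 g CO₂ ÷ 44.009 g/mol = 0.13868 mol
mol H = 2 × 1.249 g H₂O ÷ 18.015 g/mol = 0.13866 mol
mass O = 4.024 − (1.6656 + 0.13977) = 2.2186 g → mol O = 2.2186 ÷ 15.999 = 0.13867 mol
Divide by the smallest (0.13866 mol): C 1.000, H 1.000, O 1.000

CHO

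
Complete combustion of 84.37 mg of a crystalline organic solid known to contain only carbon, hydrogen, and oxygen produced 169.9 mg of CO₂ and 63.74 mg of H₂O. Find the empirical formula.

mol C = 0.1699 g CO₂ ÷ 44.009 g/mol = 0.0038606 mol
mol H = 2 × 0.06374 g H₂O ÷ 18.015 g/mol = 0.0070763 mol
mass O = 0.08437 − (0.046369 + 0.0071329) = 0.030868 g → mol O = 0.030868 ÷ 15.999 = 0.0019294 mol
Divide by the smallest (0.0019294 mol): C 2.001, H 3.668, O 1.000
Multiplying each by 3 gives whole numbers: C 6.00, H 11.00, O 3.00

C6H11O3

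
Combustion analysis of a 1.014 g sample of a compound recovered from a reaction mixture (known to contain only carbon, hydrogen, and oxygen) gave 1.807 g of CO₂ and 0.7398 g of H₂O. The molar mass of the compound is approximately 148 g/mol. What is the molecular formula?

C6H12O4

mol C = 1.807 g CO₂ ÷ 44.009 g/mol = 0.041060 mol
mol H = 2 × 0.7398 g H₂O ÷ 18.015 g/mol = 0.082132 mol
mass O = 1.014 − (0.49317 + 0.082789) = 0.43804 g → mol O = 0.43804 ÷ 15.999 = 0.027379 mol
Divide by the smallest (0.027379 mol): C 1.500, H 3.000, O 1.000
Multiplying each by 2 gives whole numbers: C 3.00, H 6.00, O 2.00
Empirical formula: C3H6O2
Empirical-formula mass = 74.08 g/mol; 148 ÷ 74.08 ≈ 2, so the molecular formula is C6H12O4.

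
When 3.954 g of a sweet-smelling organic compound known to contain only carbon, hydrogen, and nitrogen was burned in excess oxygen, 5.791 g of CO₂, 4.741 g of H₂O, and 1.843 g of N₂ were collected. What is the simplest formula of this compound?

mol C = 5.791 g CO₂ ÷ 44.009 g/mol = 0.13159 mol
mol H = 2 × 4.741 g H₂O ÷ 18.015 g/mol = 0.52634 mol
mol N = 2 × 1.843 g N₂ ÷ 28.014 g/mol = 0.13158 mol
Divide by the smallest (0.13158 mol): C 1.000, H 4.000, N 1.000

CH4N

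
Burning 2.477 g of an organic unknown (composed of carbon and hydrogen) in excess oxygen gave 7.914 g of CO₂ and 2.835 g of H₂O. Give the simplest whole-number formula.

C4H7

mol C = 7.914 g CO₂ ÷ 44.009 g/mol = 0.17983 mol
mol H = 2 × 2.835 g H₂O ÷ 18.015 g/mol = 0.31474 mol
Divide by the smallest (0.17983 mol): C 1.000, H 1.750
Multiplying each by 4 gives whole numbers: C 4.00, H 7.00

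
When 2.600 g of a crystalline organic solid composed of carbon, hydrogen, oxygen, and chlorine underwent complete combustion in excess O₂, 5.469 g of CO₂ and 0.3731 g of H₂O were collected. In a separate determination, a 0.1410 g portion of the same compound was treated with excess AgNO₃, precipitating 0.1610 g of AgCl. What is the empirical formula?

C6H2ClO

mol C = 5.469 g CO₂ ÷ 44.009 g/mol = 0.12427 mol
mol H = 2 × 0.3731 g H₂O ÷ 18.015 g/mol = 0.041421 mol
From the AgCl data: mol Cl per gram of compound = (0.1610 ÷ 143.318) ÷ 0.1410 = 0.0079672 mol/g, so in the 2.600 g combustion sample mol Cl = 0.020715 mol
mass O = 2.600 − (1.4926 + 0.041752 + 0.73434) = 0.33130 g → mol O = 0.33130 ÷ 15.999 = 0.020708 mol
Divide by the smallest (0.020708 mol): C 6.001, H 2.000, Cl 1.000, O 1.000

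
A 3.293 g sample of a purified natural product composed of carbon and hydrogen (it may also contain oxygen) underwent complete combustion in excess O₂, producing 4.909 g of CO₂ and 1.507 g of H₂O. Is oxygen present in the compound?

yes

mol C = 4.909 g CO₂ ÷ 44.009 g/mol = 0.11155 mol
mol H = 2 × 1.507 g H₂O ÷ 18.015 g/mol = 0.16731 mol
C and H account for only 1.5084 g of the 3.293 g sample; the remaining 1.7846 g must be oxygen.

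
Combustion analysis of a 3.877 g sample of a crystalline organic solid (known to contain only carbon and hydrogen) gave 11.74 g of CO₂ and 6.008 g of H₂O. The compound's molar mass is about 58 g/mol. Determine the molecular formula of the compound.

mol C = 11.74 g CO₂ ÷ 44.009 g/mol = 0.26676 mol
mol H = 2 × 6.008 g H₂O ÷ 18.015 g/mol = 0.66700 mol
Divide by the smallest (0.26676 mol): C 1.000, H 2.500
Multiplying each by 2 gives whole numbers: C 2.00, H 5.00
Empirical formula: C2H5
Empirical-formula mass = 29.06 g/mol; 58 ÷ 29.06 ≈ 2, so the molecular formula is C4H10.

C4H10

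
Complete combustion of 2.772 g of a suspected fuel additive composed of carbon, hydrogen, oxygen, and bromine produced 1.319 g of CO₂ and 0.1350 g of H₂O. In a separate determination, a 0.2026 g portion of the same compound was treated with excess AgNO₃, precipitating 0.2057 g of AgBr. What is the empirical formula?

mol C = 1.319 g CO₂ ÷ 44.009 g/mol = 0.029971 mol
mol H = 2 × 0.1350 g H₂O ÷ 18.015 g/mol = 0.014988 mol
From the AgBr data: mol Br per gram of compound = (0.2057 ÷ 187.772) ÷ 0.2026 = 0.0054071 mol/g, so in the 2.772 g combustion sample mol Br = 0.014988 mol
mass O = 2.772 − (0.35998 + 0.015107 + 1.1976) = 1.1993 g → mol O = 1.1993 ÷ 15.999 = 0.074959 mol
Divide by the smallest (0.014988 mol): C 2.000, H 1.000, Br 1.000, O 5.001

C2HBrO5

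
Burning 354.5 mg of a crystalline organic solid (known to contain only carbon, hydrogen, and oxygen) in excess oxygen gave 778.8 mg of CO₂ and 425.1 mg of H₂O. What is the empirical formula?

C3H8O

mol C = 0.7788 g CO₂ ÷ 44.009 g/mol = 0.017696 mol
mol H = 2 × 0.4251 g H₂O ÷ 18.015 g/mol = 0.047194 mol
mass O = 0.3545 − (0.21255 + 0.047572) = 0.094377 g → mol O = 0.094377 ÷ 15.999 = 0.0058989 mol
Divide by the smallest (0.0058989 mol): C 3.000, H 8.000, O 1.000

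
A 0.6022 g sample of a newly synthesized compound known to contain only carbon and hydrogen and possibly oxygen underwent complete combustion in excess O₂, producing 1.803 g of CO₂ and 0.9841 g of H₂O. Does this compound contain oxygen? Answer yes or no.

no

mol C = 1.803 g CO₂ ÷ 44.009 g/mol = 0.040969 mol
mol H = 2 × 0.9841 g H₂O ÷ 18.015 g/mol = 0.10925 mol
C and H together account for 0.60220 g — essentially the entire 0.6022 g sample — so the compound contains no oxygen.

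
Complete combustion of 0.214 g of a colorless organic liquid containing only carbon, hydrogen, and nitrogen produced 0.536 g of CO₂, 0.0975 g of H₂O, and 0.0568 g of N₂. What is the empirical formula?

mol C = 0.536 g CO₂ ÷ 44.009 g/mol = 0.01218 mol
mol H = 2 × 0.0975 g H₂O ÷ 18.015 g/mol = 0.01082 mol
mol N = 2 × 0.0568 g N₂ ÷ 28.014 g/mol = 0.004055 mol
Divide by the smallest (0.004055 mol): C 3.003, H 2.669, N 1.000
Multiplying each by 3 gives whole numbers: C 9.01, H 8.01, N 3.00

C9H8N3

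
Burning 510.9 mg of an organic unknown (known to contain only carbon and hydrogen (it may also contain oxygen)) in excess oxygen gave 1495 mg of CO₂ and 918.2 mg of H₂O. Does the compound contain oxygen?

mol C = 1.495 g CO₂ ÷ 44.009 g/mol = 0.033970 mol
mol H = 2 × 0.9182 g H₂O ÷ 18.015 g/mol = 0.10194 mol
C and H together account for 0.51077 g — essentially the entire 0.5109 g sample — so the compound contains no oxygen.

no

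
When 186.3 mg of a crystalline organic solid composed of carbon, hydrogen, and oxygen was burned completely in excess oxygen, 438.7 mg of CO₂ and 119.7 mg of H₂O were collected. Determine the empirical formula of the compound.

C3H4O

mol C = 0.4387 g CO₂ ÷ 44.009 g/mol = 0.0099684 mol
mol H = 2 × 0.1197 g H₂O ÷ 18.015 g/mol = 0.013289 mol
mass O = 0.1863 − (0.11973 + 0.013395) = 0.053174 g → mol O = 0.053174 ÷ 15.999 = 0.0033236 mol
Divide by the smallest (0.0033236 mol): C 2.999, H 3.998, O 1.000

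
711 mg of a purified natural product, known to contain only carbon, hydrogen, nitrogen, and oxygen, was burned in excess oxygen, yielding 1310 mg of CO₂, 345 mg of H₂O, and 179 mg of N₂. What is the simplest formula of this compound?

mol C = 1.31 g CO₂ ÷ 44.009 g/mol = 0.02977 mol
mol H = 2 × 0.345 g H₂O ÷ 18.015 g/mol = 0.03830 mol
mol N = 2 × 0.179 g N₂ ÷ 28.014 g/mol = 0.01278 mol
mass O = 0.711 − (0.3575 + 0.03861 + 0.1790) = 0.1359 g → mol O = 0.1359 ÷ 15.999 = 0.008492 mol
Divide by the smallest (0.008492 mol): C 3.505, H 4.510, N 1.505, O 1.000
Multiplying each by 2 gives whole numbers: C 7.01, H 9.02, N 3.01, O 2.00

C7H9N3O2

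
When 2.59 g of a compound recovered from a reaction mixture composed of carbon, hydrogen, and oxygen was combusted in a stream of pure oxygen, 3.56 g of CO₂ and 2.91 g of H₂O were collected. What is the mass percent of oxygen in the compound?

mol C = 3.56 g CO₂ ÷ 44.009 g/mol = 0.08089 mol
mol H = 2 × 2.91 g H₂O ÷ 18.015 g/mol = 0.3231 mol
mass O = 2.59 − (0.9716 + 0.3256) = 1.293 g → mol O = 1.293 ÷ 15.999 = 0.08080 mol
mass % O = 1.293 g ÷ 2.59 g × 100%

49.9%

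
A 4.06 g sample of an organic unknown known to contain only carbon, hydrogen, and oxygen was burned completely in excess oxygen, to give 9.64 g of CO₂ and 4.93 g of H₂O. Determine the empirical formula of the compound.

mol C = 9.64 g CO₂ ÷ 44.009 g/mol = 0.2190 mol
mol H = 2 × 4.93 g H₂O ÷ 18.015 g/mol = 0.5473 mol
mass O = 4.06 − (2.631 + 0.5517) = 0.8773 g → mol O = 0.8773 ÷ 15.999 = 0.05484 mol
Divide by the smallest (0.05484 mol): C 3.994, H 9.981, O 1.000

C4H10O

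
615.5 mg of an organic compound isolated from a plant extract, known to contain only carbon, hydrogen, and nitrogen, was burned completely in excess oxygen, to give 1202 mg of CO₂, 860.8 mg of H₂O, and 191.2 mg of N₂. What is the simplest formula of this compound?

mol C = 1.202 g CO₂ ÷ 44.009 g/mol = 0.027313 mol
mol H = 2 × 0.8608 g H₂O ÷ 18.015 g/mol = 0.095565 mol
mol N = 2 × 0.1912 g N₂ ÷ 28.014 g/mol = 0.013650 mol
Divide by the smallest (0.013650 mol): C 2.001, H 7.001, N 1.000

C2H7N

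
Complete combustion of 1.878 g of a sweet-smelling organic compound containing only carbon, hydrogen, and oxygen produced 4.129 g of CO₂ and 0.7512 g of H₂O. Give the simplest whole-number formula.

mol C = 4.129 g CO₂ ÷ 44.009 g/mol = 0.093822 mol
mol H = 2 × 0.7512 g H₂O ÷ 18.015 g/mol = 0.083397 mol
mass O = 1.878 − (1.1269 + 0.084064) = 0.66704 g → mol O = 0.66704 ÷ 15.999 = 0.041693 mol
Divide by the smallest (0.041693 mol): C 2.250, H 2.000, O 1.000
Multiplying each by 4 gives whole numbers: C 9.00, H 8.00, O 4.00

C9H8O4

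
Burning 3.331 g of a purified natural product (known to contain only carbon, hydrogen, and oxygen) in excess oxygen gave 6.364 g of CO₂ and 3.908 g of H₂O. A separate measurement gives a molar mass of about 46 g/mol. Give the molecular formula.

C2H6O

mol C = 6.364 g CO₂ ÷ 44.009 g/mol = 0.14461 mol
mol H = 2 × 3.908 g H₂O ÷ 18.015 g/mol = 0.43386 mol
mass O = 3.331 − (1.7369 + 0.43733) = 1.1568 g → mol O = 1.1568 ÷ 15.999 = 0.072304 mol
Divide by the smallest (0.072304 mol): C 2.000, H 6.000, O 1.000
Empirical formula: C2H6O
Empirical-formula mass = 46.07 g/mol; 46 ÷ 46.07 ≈ 1, so the molecular formula is C2H6O.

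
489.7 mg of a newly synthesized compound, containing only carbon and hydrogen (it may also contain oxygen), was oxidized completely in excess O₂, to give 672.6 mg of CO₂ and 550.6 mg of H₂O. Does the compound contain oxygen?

mol C = 0.6726 g CO₂ ÷ 44.009 g/mol = 0.015283 mol
mol H = 2 × 0.5506 g H₂O ÷ 18.015 g/mol = 0.061127 mol
C and H account for only 0.24518 g of the 0.4897 g sample; the remaining 0.24452 g must be oxygen.

yes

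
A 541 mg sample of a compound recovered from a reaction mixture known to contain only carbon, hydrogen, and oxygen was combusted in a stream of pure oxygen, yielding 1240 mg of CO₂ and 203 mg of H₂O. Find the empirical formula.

mol C = 1.24 g CO₂ ÷ 44.009 g/mol = 0.02818 mol
mol H = 2 × 0.203 g H₂O ÷ 18.015 g/mol = 0.02254 mol
mass O = 0.541 − (0.3384 + 0.02272) = 0.1799 g → mol O = 0.1799 ÷ 15.999 = 0.01124 mol
Divide by the smallest (0.01124 mol): C 2.506, H 2.005, O 1.000
Multiplying each by 2 gives whole numbers: C 5.01, H 4.01, O 2.00

C5H4O2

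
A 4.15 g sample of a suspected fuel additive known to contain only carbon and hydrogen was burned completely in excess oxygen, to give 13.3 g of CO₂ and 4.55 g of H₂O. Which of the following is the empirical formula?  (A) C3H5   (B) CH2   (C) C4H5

mol C = 13.3 g CO₂ ÷ 44.009 g/mol = 0.3022 mol
mol H = 2 × 4.55 g H₂O ÷ 18.015 g/mol = 0.5051 mol
Divide by the smallest (0.3022 mol): C 1.000, H 1.671
Multiplying each by 3 gives whole numbers: C 3.00, H 5.01

(A) C3H5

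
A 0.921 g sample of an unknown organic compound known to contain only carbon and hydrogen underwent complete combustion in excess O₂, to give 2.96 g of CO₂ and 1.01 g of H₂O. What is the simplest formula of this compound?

mol C = 2.96 g CO₂ ÷ 44.009 g/mol = 0.06726 mol
mol H = 2 × 1.01 g H₂O ÷ 18.015 g/mol = 0.1121 mol
Divide by the smallest (0.06726 mol): C 1.000, H 1.667
Multiplying each by 3 gives whole numbers: C 3.00, H 5.00

C3H5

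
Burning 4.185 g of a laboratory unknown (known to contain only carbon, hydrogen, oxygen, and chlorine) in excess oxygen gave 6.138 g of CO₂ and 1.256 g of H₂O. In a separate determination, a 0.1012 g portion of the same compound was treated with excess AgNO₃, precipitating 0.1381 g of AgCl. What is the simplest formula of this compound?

C7H7Cl2O3

mol C = 6.138 g CO₂ ÷ 44.009 g/mol = 0.13947 mol
mol H = 2 × 1.256 g H₂O ÷ 18.015 g/mol = 0.13944 mol
From the AgCl data: mol Cl per gram of compound = (0.1381 ÷ 143.318) ÷ 0.1012 = 0.0095217 mol/g, so in the 4.185 g combustion sample mol Cl = 0.039848 mol
mass O = 4.185 − (1.6752 + 0.14055 + 1.4126) = 0.95664 g → mol O = 0.95664 ÷ 15.999 = 0.059794 mol
Divide by the smallest (0.039848 mol): C 3.500, H 3.499, Cl 1.000, O 1.501
Multiplying each by 2 gives whole numbers: C 7.00, H 7.00, Cl 2.00, O 3.00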